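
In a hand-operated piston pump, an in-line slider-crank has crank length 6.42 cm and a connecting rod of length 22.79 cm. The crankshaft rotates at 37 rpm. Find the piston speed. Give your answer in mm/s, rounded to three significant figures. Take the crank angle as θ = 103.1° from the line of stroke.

ω = 2π·37/60 = 3.875 rad/s
For an in-line slider-crank, x = r cosθ + √(L² − r² sin²θ), so v = −rω sinθ·[1 + r cosθ/√(L² − r² sin²θ)].
With r = 0.0642 m, L = 0.2279 m, θ = 103.1°: √(L² − r² sin²θ) = 0.21915 m.
v = −0.0642·3.875·0.97398·[1 + 0.0642·-0.22665/0.21915] = -0.22619 m/s.
|v| = 0.22619 m/s = 226.19 mm/s.

226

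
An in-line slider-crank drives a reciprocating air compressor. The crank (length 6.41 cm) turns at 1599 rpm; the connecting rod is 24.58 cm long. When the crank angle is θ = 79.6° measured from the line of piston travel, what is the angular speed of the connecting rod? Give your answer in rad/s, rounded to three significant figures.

8.16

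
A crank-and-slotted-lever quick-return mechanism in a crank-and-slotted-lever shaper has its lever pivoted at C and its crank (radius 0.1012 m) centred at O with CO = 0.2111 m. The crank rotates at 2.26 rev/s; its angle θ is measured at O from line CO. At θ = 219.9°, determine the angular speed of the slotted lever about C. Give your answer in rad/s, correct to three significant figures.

ω = 14.2 rad/s (from 2.26 rev/s).
Crank pin A relative to C: A = (d + r cosθ, r sinθ); lever angle φ = atan2(r sinθ, d + r cosθ).
Differentiating tanφ: φ̇ = rω(d cosθ + r)/(d² + r² + 2dr cosθ).
d² + r² + 2dr cosθ = |CA|² = 0.0220263 m²;  d cosθ + r = -0.060749 m.
|ω_lever| = |0.1012·14.2·-0.060749| / 0.0220263 = 3.9634 rad/s.

3.96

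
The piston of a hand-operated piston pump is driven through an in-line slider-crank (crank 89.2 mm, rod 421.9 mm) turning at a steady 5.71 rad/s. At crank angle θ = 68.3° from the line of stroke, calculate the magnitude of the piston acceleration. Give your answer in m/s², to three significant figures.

ω = 5.71 rad/s
x(θ) = r cosθ + √(L² − r² sin²θ); with ω constant, a = ω²·d²x/dθ².
d²x/dθ² = −r cosθ − r²(cos2θ)/√u − r⁴ sin²2θ/(4u^{3/2}),  u = L² − r² sin²θ = 0.171131 m².
Substituting r = 0.0892 m, L = 0.4219 m, θ = 68.3°: d²x/dθ² = -0.019112 m.
a = ω²·d²x/dθ² = (5.71)²·(-0.019112) = -0.62313 m/s²;  |a| = 0.62313 m/s².

0.623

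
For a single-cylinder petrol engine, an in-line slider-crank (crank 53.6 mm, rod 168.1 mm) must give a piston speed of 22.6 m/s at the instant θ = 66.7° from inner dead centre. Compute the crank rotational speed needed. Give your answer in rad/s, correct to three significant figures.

For an in-line slider-crank, |v_piston| = rω|sinθ|·[1 + r cosθ/√(L² − r² sin²θ)].
With r = 0.0536 m, L = 0.1681 m, θ = 66.7°: the bracketed kinematic factor |dx/dθ| = 0.055722 m.
ω = v/|dx/dθ| = 22.6/0.055722 = 405.58 rad/s.

406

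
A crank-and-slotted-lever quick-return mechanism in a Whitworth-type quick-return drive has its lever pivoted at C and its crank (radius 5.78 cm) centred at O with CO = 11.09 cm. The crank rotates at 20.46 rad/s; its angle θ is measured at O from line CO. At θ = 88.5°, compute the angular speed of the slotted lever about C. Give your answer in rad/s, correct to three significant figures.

ω = 20.46 rad/s
Crank pin A relative to C: A = (d + r cosθ, r sinθ); lever angle φ = atan2(r sinθ, d + r cosθ).
Differentiating tanφ: φ̇ = rω(d cosθ + r)/(d² + r² + 2dr cosθ).
d² + r² + 2dr cosθ = |CA|² = 0.0159752 m²;  d cosθ + r = +0.060703 m.
|ω_lever| = |0.0578·20.46·+0.060703| / 0.0159752 = 4.4936 rad/s.

4.49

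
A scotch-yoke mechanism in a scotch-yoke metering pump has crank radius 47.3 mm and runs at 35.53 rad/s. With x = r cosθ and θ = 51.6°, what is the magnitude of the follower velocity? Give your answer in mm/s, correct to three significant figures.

1320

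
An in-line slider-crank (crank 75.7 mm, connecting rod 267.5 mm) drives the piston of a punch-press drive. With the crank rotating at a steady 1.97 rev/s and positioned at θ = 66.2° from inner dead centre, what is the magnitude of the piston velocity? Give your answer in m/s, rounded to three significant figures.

ω = 2π·1.97 = 12.38 rad/s
For an in-line slider-crank, x = r cosθ + √(L² − r² sin²θ), so v = −rω sinθ·[1 + r cosθ/√(L² − r² sin²θ)].
With r = 0.0757 m, L = 0.2675 m, θ = 66.2°: √(L² − r² sin²θ) = 0.25838 m.
v = −0.0757·12.38·0.91496·[1 + 0.0757·0.40355/0.25838] = -0.95868 m/s.
|v| = 0.95868 m/s.

0.959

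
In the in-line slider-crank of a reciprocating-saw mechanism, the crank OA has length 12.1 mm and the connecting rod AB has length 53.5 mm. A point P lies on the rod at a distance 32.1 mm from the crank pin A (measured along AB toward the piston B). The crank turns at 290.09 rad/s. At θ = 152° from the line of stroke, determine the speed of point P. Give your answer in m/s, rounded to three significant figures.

1.91

ω = 290.1 rad/s.  Crank-pin speed |V_A| = rω = 3.5101 m/s, perpendicular to OA.
Rod angle: sinφ = −(r/L) sinθ ⇒ φ = -6.095°; ω_rod = −rω cosθ/√(L²−r²sin²θ) = +58.259 rad/s.
V_P = V_A + ω_rod × AP, with AP = 0.0321 m along the rod.
Components: V_Px = −rω sinθ − a·ω_rod·sinφ = -1.4493 m/s;  V_Py = rω cosθ + a·ω_rod·cosφ = -1.2397 m/s.
|V_P| = √(V_Px² + V_Py²) = 1.9072 m/s.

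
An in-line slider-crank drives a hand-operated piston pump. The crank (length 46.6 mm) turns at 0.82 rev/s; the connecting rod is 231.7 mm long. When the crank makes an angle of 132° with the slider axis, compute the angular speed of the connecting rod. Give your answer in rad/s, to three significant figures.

ω = 5.152 rad/s (converted from 0.82 rev/s).
The rod makes angle φ with the slider axis where L sinφ = r sinθ; differentiating, L cosφ·φ̇ = r ω cosθ.
L cosφ = √(L² − r² sin²θ) = 0.2291 m.
|ω_rod| = r ω |cosθ| / √(L² − r² sin²θ) = 0.0466·5.152·0.66913/0.2291 = 0.70125 rad/s.

0.701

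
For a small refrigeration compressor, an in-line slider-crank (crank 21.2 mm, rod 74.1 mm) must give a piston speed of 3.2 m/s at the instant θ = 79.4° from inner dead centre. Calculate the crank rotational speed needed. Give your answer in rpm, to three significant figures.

1390

For an in-line slider-crank, |v_piston| = rω|sinθ|·[1 + r cosθ/√(L² − r² sin²θ)].
With r = 0.0212 m, L = 0.0741 m, θ = 79.4°: the bracketed kinematic factor |dx/dθ| = 0.021981 m.
ω = v/|dx/dθ| = 3.2/0.021981 = 145.58 rad/s.
N = 60ω/(2π) = 1390.2 rpm.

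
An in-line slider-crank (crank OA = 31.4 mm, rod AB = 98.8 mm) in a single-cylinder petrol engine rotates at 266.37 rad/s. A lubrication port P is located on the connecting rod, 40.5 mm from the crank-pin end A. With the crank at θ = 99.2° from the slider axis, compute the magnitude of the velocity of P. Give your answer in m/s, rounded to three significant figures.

ω = 266.4 rad/s.  Crank-pin speed |V_A| = rω = 8.364 m/s, perpendicular to OA.
Rod angle: sinφ = −(r/L) sinθ ⇒ φ = -18.284°; ω_rod = −rω cosθ/√(L²−r²sin²θ) = +14.255 rad/s.
V_P = V_A + ω_rod × AP, with AP = 0.0405 m along the rod.
Components: V_Px = −rω sinθ − a·ω_rod·sinφ = -8.0753 m/s;  V_Py = rω cosθ + a·ω_rod·cosφ = -0.78909 m/s.
|V_P| = √(V_Px² + V_Py²) = 8.1138 m/s.

8.11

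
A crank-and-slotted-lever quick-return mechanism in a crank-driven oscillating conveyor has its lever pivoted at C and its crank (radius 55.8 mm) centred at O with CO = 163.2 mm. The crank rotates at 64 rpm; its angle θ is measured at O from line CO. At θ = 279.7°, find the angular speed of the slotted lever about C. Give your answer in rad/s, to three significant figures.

ω = 6.702 rad/s (from 64 rpm).
Crank pin A relative to C: A = (d + r cosθ, r sinθ); lever angle φ = atan2(r sinθ, d + r cosθ).
Differentiating tanφ: φ̇ = rω(d cosθ + r)/(d² + r² + 2dr cosθ).
d² + r² + 2dr cosθ = |CA|² = 0.0328166 m²;  d cosθ + r = +0.083297 m.
|ω_lever| = |0.0558·6.702·+0.083297| / 0.0328166 = 0.94925 rad/s.

0.949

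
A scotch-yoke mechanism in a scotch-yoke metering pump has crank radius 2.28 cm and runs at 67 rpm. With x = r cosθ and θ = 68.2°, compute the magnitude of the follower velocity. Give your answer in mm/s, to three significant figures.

ω = 7.016 rad/s (from 67 rpm).
x = r cosθ ⇒ ẋ = −rω sinθ.
|v| = rω|sinθ| = 0.0228·7.016·|sin 68.2°| = 0.14853 m/s = 148.53 mm/s.

149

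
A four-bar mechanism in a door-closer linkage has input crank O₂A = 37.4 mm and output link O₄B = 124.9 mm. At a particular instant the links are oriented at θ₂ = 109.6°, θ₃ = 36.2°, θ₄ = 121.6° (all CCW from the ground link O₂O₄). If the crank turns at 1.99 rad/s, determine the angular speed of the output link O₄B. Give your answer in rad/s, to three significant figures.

ω₂ = 1.99 rad/s
Differentiating the loop-closure r₂e^{iθ₂}+r₃e^{iθ₃}=r₁+r₄e^{iθ₄} gives r₂ω₂e^{iθ₂}+r₃ω₃e^{iθ₃}=r₄ω₄e^{iθ₄}.
Eliminating the other unknown: ω₄ = r₂ω₂ sin(θ₂−θ₃) / [r₄ sin(θ₄−θ₃)].
Numerator sine = +0.95832; denominator sine = +0.99678.
Result = 0.0374·1.99·(+0.95832) / (0.1249·(+0.99678)) = +0.5729 rad/s; magnitude 0.5729 rad/s.

0.573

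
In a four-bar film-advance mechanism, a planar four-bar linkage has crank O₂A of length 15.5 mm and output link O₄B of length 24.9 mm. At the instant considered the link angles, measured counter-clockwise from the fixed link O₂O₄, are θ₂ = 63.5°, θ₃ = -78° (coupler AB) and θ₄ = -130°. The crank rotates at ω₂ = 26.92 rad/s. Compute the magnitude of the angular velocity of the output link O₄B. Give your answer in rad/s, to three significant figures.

13.2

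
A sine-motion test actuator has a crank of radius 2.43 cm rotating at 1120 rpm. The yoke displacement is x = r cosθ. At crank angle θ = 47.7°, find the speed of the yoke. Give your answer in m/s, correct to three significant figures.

ω = 117.3 rad/s (from 1120 rpm).
x = r cosθ ⇒ ẋ = −rω sinθ.
|v| = rω|sinθ| = 0.0243·117.3·|sin 47.7°| = 2.108 m/s.

2.11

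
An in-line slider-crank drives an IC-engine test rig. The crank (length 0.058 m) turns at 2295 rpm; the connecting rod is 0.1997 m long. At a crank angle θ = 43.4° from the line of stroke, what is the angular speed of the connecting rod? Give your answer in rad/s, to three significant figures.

51.8

ω = 240.3 rad/s (converted from 2295 rpm).
The rod makes angle φ with the slider axis where L sinφ = r sinθ; differentiating, L cosφ·φ̇ = r ω cosθ.
L cosφ = √(L² − r² sin²θ) = 0.19568 m.
|ω_rod| = r ω |cosθ| / √(L² − r² sin²θ) = 0.058·240.3·0.72657/0.19568 = 51.757 rad/s.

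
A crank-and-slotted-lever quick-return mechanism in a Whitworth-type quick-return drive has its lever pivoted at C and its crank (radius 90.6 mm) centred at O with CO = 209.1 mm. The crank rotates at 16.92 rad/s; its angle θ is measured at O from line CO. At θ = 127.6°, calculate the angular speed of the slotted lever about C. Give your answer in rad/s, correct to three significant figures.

ω = 16.92 rad/s
Crank pin A relative to C: A = (d + r cosθ, r sinθ); lever angle φ = atan2(r sinθ, d + r cosθ).
Differentiating tanφ: φ̇ = rω(d cosθ + r)/(d² + r² + 2dr cosθ).
d² + r² + 2dr cosθ = |CA|² = 0.0288134 m²;  d cosθ + r = -0.036981 m.
|ω_lever| = |0.0906·16.92·-0.036981| / 0.0288134 = 1.9675 rad/s.

1.97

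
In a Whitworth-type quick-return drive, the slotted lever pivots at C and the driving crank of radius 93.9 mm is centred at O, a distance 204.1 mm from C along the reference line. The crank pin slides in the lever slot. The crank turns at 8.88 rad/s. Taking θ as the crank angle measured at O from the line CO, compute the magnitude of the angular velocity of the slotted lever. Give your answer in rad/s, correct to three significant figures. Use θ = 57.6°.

2.39

ω = 8.88 rad/s
Crank pin A relative to C: A = (d + r cosθ, r sinθ); lever angle φ = atan2(r sinθ, d + r cosθ).
Differentiating tanφ: φ̇ = rω(d cosθ + r)/(d² + r² + 2dr cosθ).
d² + r² + 2dr cosθ = |CA|² = 0.0710123 m²;  d cosθ + r = +0.20326 m.
|ω_lever| = |0.0939·8.88·+0.20326| / 0.0710123 = 2.3867 rad/s.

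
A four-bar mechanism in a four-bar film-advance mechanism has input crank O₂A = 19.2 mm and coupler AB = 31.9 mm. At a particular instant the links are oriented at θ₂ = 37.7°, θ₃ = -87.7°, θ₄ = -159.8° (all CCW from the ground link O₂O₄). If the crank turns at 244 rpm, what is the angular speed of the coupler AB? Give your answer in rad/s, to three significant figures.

4.86

ω₂ = 25.55 rad/s (from 244 rpm).
Differentiating the loop-closure r₂e^{iθ₂}+r₃e^{iθ₃}=r₁+r₄e^{iθ₄} gives r₂ω₂e^{iθ₂}+r₃ω₃e^{iθ₃}=r₄ω₄e^{iθ₄}.
Eliminating the other unknown: ω₃ = r₂ω₂ sin(θ₄−θ₂) / [r₃ sin(θ₃−θ₄)].
Numerator sine = +0.30071; denominator sine = +0.95159.
Result = 0.0192·25.55·(+0.30071) / (0.0319·(+0.95159)) = +4.8598 rad/s; magnitude 4.8598 rad/s.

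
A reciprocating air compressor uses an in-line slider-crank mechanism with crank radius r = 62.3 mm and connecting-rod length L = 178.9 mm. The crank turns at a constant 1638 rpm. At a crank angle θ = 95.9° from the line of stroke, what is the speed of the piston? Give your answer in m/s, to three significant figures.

ω = 2π·1638/60 = 171.5 rad/s
For an in-line slider-crank, x = r cosθ + √(L² − r² sin²θ), so v = −rω sinθ·[1 + r cosθ/√(L² − r² sin²θ)].
With r = 0.0623 m, L = 0.1789 m, θ = 95.9°: √(L² − r² sin²θ) = 0.16782 m.
v = −0.0623·171.5·0.99470·[1 + 0.0623·-0.10279/0.16782] = -10.224 m/s.
|v| = 10.224 m/s.

10.2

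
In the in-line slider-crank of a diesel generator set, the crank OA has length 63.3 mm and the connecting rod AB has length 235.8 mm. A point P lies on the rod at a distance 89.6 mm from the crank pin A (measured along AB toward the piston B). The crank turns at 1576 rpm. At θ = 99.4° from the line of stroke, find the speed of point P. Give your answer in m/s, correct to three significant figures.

ω = 165 rad/s.  Crank-pin speed |V_A| = rω = 10.447 m/s, perpendicular to OA.
Rod angle: sinφ = −(r/L) sinθ ⇒ φ = -15.358°; ω_rod = −rω cosθ/√(L²−r²sin²θ) = +7.504 rad/s.
V_P = V_A + ω_rod × AP, with AP = 0.0896 m along the rod.
Components: V_Px = −rω sinθ − a·ω_rod·sinφ = -10.129 m/s;  V_Py = rω cosθ + a·ω_rod·cosφ = -1.0579 m/s.
|V_P| = √(V_Px² + V_Py²) = 10.184 m/s.

10.2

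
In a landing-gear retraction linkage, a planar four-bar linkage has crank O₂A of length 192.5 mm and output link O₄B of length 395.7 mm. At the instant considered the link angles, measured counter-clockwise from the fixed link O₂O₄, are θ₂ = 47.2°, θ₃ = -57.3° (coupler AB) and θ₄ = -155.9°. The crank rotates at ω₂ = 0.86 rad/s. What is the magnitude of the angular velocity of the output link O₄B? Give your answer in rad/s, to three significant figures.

0.410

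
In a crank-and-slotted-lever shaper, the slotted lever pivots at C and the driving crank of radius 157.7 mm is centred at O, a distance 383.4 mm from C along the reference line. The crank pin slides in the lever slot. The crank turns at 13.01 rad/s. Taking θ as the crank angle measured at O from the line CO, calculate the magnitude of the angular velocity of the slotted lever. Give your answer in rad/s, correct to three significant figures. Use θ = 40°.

ω = 13.01 rad/s
Crank pin A relative to C: A = (d + r cosθ, r sinθ); lever angle φ = atan2(r sinθ, d + r cosθ).
Differentiating tanφ: φ̇ = rω(d cosθ + r)/(d² + r² + 2dr cosθ).
d² + r² + 2dr cosθ = |CA|² = 0.264498 m²;  d cosθ + r = +0.4514 m.
|ω_lever| = |0.1577·13.01·+0.4514| / 0.264498 = 3.5015 rad/s.

3.50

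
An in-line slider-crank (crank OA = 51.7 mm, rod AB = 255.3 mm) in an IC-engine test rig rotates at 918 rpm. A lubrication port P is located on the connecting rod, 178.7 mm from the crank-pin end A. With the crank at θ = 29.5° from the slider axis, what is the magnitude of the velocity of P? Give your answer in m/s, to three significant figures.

3.04

ω = 96.13 rad/s.  Crank-pin speed |V_A| = rω = 4.9701 m/s, perpendicular to OA.
Rod angle: sinφ = −(r/L) sinθ ⇒ φ = -5.723°; ω_rod = −rω cosθ/√(L²−r²sin²θ) = -17.029 rad/s.
V_P = V_A + ω_rod × AP, with AP = 0.1787 m along the rod.
Components: V_Px = −rω sinθ − a·ω_rod·sinφ = -2.7508 m/s;  V_Py = rω cosθ + a·ω_rod·cosφ = +1.2979 m/s.
|V_P| = √(V_Px² + V_Py²) = 3.0416 m/s.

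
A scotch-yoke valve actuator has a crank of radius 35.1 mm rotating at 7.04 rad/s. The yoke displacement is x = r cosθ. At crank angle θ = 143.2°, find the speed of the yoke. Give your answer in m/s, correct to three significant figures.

ω = 7.04 rad/s
x = r cosθ ⇒ ẋ = −rω sinθ.
|v| = rω|sinθ| = 0.0351·7.04·|sin 143.2°| = 0.14802 m/s.

0.148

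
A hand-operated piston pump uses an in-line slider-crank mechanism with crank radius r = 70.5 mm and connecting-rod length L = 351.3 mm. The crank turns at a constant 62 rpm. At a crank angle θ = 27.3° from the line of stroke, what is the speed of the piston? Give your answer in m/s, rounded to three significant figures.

0.248

ω = 2π·62/60 = 6.493 rad/s
For an in-line slider-crank, x = r cosθ + √(L² − r² sin²θ), so v = −rω sinθ·[1 + r cosθ/√(L² − r² sin²θ)].
With r = 0.0705 m, L = 0.3513 m, θ = 27.3°: √(L² − r² sin²θ) = 0.34981 m.
v = −0.0705·6.493·0.45865·[1 + 0.0705·0.88862/0.34981] = -0.24754 m/s.
|v| = 0.24754 m/s.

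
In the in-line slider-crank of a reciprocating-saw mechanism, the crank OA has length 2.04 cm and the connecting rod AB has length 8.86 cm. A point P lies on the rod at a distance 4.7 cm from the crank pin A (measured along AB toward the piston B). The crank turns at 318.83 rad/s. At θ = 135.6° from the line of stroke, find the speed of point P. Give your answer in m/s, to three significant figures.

ω = 318.8 rad/s.  Crank-pin speed |V_A| = rω = 6.5041 m/s, perpendicular to OA.
Rod angle: sinφ = −(r/L) sinθ ⇒ φ = -9.271°; ω_rod = −rω cosθ/√(L²−r²sin²θ) = +53.144 rad/s.
V_P = V_A + ω_rod × AP, with AP = 0.047 m along the rod.
Components: V_Px = −rω sinθ − a·ω_rod·sinφ = -4.1483 m/s;  V_Py = rω cosθ + a·ω_rod·cosφ = -2.1819 m/s.
|V_P| = √(V_Px² + V_Py²) = 4.6871 m/s.

4.69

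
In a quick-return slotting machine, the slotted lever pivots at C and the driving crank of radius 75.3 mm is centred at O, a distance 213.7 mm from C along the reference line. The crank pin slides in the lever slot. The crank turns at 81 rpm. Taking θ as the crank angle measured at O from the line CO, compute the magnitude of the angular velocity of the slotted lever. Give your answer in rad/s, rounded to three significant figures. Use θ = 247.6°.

0.100

ω = 8.482 rad/s (from 81 rpm).
Crank pin A relative to C: A = (d + r cosθ, r sinθ); lever angle φ = atan2(r sinθ, d + r cosθ).
Differentiating tanφ: φ̇ = rω(d cosθ + r)/(d² + r² + 2dr cosθ).
d² + r² + 2dr cosθ = |CA|² = 0.0390737 m²;  d cosθ + r = -0.0061347 m.
|ω_lever| = |0.0753·8.482·-0.0061347| / 0.0390737 = 0.10028 rad/s.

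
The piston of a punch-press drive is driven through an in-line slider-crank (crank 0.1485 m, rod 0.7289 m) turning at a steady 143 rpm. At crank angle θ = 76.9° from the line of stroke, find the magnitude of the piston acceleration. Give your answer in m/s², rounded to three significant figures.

ω = 2π·143/60 = 14.97 rad/s
x(θ) = r cosθ + √(L² − r² sin²θ); with ω constant, a = ω²·d²x/dθ².
d²x/dθ² = −r cosθ − r²(cos2θ)/√u − r⁴ sin²2θ/(4u^{3/2}),  u = L² − r² sin²θ = 0.510376 m².
Substituting r = 0.1485 m, L = 0.7289 m, θ = 76.9°: d²x/dθ² = -0.0060262 m.
a = ω²·d²x/dθ² = (14.97)²·(-0.0060262) = -1.3514 m/s²;  |a| = 1.3514 m/s².

1.35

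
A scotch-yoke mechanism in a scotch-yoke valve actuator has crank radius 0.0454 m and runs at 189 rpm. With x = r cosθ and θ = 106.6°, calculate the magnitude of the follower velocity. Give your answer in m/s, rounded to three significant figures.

0.861

ω = 19.79 rad/s (from 189 rpm).
x = r cosθ ⇒ ẋ = −rω sinθ.
|v| = rω|sinθ| = 0.0454·19.79·|sin 106.6°| = 0.86111 m/s.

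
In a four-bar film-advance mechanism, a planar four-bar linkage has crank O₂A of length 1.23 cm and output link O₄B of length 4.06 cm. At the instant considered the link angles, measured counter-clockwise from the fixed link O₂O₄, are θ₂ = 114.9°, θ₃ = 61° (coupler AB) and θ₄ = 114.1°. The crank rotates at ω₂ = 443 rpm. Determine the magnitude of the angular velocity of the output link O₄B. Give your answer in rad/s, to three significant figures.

14.2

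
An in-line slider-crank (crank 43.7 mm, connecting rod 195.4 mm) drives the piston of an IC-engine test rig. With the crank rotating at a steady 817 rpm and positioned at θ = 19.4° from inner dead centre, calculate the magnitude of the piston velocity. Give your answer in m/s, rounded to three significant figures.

1.50

ω = 2π·817/60 = 85.56 rad/s
For an in-line slider-crank, x = r cosθ + √(L² − r² sin²θ), so v = −rω sinθ·[1 + r cosθ/√(L² − r² sin²θ)].
With r = 0.0437 m, L = 0.1954 m, θ = 19.4°: √(L² − r² sin²θ) = 0.19486 m.
v = −0.0437·85.56·0.33216·[1 + 0.0437·0.94322/0.19486] = -1.5046 m/s.
|v| = 1.5046 m/s.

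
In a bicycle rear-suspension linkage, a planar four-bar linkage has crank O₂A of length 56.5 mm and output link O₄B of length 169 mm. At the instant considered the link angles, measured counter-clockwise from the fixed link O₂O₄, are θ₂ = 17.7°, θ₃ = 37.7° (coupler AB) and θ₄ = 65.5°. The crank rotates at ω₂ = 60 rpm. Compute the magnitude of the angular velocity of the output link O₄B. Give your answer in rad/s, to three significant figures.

ω₂ = 6.283 rad/s (from 60 rpm).
Differentiating the loop-closure r₂e^{iθ₂}+r₃e^{iθ₃}=r₁+r₄e^{iθ₄} gives r₂ω₂e^{iθ₂}+r₃ω₃e^{iθ₃}=r₄ω₄e^{iθ₄}.
Eliminating the other unknown: ω₄ = r₂ω₂ sin(θ₂−θ₃) / [r₄ sin(θ₄−θ₃)].
Numerator sine = -0.34202; denominator sine = +0.46639.
Result = 0.0565·6.283·(-0.34202) / (0.169·(+0.46639)) = -1.5404 rad/s; magnitude 1.5404 rad/s.

1.54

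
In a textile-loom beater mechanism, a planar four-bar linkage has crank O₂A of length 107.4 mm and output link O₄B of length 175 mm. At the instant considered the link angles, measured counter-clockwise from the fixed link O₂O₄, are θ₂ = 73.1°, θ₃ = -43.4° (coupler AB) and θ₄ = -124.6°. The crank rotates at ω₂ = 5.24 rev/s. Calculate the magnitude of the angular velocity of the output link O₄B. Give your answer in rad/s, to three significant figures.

18.3

ω₂ = 32.92 rad/s (from 5.24 rev/s).
Differentiating the loop-closure r₂e^{iθ₂}+r₃e^{iθ₃}=r₁+r₄e^{iθ₄} gives r₂ω₂e^{iθ₂}+r₃ω₃e^{iθ₃}=r₄ω₄e^{iθ₄}.
Eliminating the other unknown: ω₄ = r₂ω₂ sin(θ₂−θ₃) / [r₄ sin(θ₄−θ₃)].
Numerator sine = +0.89493; denominator sine = -0.98823.
Result = 0.1074·32.92·(+0.89493) / (0.175·(-0.98823)) = -18.298 rad/s; magnitude 18.298 rad/s.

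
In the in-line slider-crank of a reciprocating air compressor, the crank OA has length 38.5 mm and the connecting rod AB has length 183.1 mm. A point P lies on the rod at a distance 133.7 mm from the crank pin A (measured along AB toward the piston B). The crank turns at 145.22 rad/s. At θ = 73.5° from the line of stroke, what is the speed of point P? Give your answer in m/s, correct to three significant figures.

5.62

ω = 145.2 rad/s.  Crank-pin speed |V_A| = rω = 5.591 m/s, perpendicular to OA.
Rod angle: sinφ = −(r/L) sinθ ⇒ φ = -11.631°; ω_rod = −rω cosθ/√(L²−r²sin²θ) = -8.8542 rad/s.
V_P = V_A + ω_rod × AP, with AP = 0.1337 m along the rod.
Components: V_Px = −rω sinθ − a·ω_rod·sinφ = -5.5994 m/s;  V_Py = rω cosθ + a·ω_rod·cosφ = +0.42842 m/s.
|V_P| = √(V_Px² + V_Py²) = 5.6158 m/s.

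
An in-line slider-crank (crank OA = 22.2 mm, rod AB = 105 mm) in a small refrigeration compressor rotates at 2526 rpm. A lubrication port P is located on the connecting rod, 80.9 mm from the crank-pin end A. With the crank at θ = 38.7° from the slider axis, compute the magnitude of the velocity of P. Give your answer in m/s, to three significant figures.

4.27

ω = 264.5 rad/s.  Crank-pin speed |V_A| = rω = 5.8724 m/s, perpendicular to OA.
Rod angle: sinφ = −(r/L) sinθ ⇒ φ = -7.596°; ω_rod = −rω cosθ/√(L²−r²sin²θ) = -44.034 rad/s.
V_P = V_A + ω_rod × AP, with AP = 0.0809 m along the rod.
Components: V_Px = −rω sinθ − a·ω_rod·sinφ = -4.1426 m/s;  V_Py = rω cosθ + a·ω_rod·cosφ = +1.0519 m/s.
|V_P| = √(V_Px² + V_Py²) = 4.2741 m/s.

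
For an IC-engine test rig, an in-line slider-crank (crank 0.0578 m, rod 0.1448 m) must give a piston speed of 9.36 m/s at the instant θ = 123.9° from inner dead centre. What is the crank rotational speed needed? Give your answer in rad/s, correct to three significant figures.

255

For an in-line slider-crank, |v_piston| = rω|sinθ|·[1 + r cosθ/√(L² − r² sin²θ)].
With r = 0.0578 m, L = 0.1448 m, θ = 123.9°: the bracketed kinematic factor |dx/dθ| = 0.036654 m.
ω = v/|dx/dθ| = 9.36/0.036654 = 255.36 rad/s.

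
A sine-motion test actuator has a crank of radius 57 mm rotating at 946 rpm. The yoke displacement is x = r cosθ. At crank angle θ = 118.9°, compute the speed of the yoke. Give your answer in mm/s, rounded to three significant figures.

ω = 99.06 rad/s (from 946 rpm).
x = r cosθ ⇒ ẋ = −rω sinθ.
|v| = rω|sinθ| = 0.057·99.06·|sin 118.9°| = 4.9435 m/s = 4943.5 mm/s.

4940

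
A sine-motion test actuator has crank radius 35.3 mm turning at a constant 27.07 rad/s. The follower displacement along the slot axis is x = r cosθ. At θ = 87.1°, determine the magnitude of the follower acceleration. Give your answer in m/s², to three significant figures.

ω = 27.07 rad/s
x = r cosθ ⇒ ẍ = −rω² cosθ (ω constant).
|a| = rω²|cosθ| = 0.0353·(27.07)²·|cos 87.1°| = 1.3087 m/s².

1.31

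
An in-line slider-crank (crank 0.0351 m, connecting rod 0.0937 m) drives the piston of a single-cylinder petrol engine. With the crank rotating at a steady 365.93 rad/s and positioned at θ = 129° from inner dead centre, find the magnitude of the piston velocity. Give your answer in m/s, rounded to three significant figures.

7.52

ω = 365.9 rad/s
For an in-line slider-crank, x = r cosθ + √(L² − r² sin²θ), so v = −rω sinθ·[1 + r cosθ/√(L² − r² sin²θ)].
With r = 0.0351 m, L = 0.0937 m, θ = 129°: √(L² − r² sin²θ) = 0.089642 m.
v = −0.0351·365.9·0.77715·[1 + 0.0351·-0.62932/0.089642] = -7.5221 m/s.
|v| = 7.5221 m/s.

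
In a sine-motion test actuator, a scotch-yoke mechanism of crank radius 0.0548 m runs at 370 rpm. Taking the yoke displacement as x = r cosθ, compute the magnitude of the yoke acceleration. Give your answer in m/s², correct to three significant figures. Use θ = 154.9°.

74.5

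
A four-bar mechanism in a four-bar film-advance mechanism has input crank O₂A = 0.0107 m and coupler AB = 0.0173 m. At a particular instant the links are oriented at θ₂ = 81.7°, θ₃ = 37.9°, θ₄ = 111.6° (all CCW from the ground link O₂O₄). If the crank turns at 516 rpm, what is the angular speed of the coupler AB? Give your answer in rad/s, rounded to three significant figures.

17.4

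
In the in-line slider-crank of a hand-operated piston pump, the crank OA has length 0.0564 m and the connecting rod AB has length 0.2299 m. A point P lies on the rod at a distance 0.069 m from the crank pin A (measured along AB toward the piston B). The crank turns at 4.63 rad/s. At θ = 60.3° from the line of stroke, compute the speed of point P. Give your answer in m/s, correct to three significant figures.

0.252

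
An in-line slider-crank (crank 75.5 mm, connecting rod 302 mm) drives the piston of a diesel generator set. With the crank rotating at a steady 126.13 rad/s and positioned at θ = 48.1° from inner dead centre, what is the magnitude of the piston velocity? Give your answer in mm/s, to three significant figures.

8290

ω = 126.1 rad/s
For an in-line slider-crank, x = r cosθ + √(L² − r² sin²θ), so v = −rω sinθ·[1 + r cosθ/√(L² − r² sin²θ)].
With r = 0.0755 m, L = 0.302 m, θ = 48.1°: √(L² − r² sin²θ) = 0.29673 m.
v = −0.0755·126.1·0.74431·[1 + 0.0755·0.66783/0.29673] = -8.2924 m/s.
|v| = 8.2924 m/s = 8292.4 mm/s.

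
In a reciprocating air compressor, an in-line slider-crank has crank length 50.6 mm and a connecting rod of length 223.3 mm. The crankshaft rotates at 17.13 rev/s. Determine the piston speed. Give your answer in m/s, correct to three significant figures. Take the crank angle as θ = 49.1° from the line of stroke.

4.74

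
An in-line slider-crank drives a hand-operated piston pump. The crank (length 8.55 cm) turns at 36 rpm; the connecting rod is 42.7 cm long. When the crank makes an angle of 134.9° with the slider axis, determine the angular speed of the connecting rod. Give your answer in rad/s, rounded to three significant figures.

ω = 3.77 rad/s (converted from 36 rpm).
The rod makes angle φ with the slider axis where L sinφ = r sinθ; differentiating, L cosφ·φ̇ = r ω cosθ.
L cosφ = √(L² − r² sin²θ) = 0.42268 m.
|ω_rod| = r ω |cosθ| / √(L² − r² sin²θ) = 0.0855·3.77·0.70587/0.42268 = 0.53828 rad/s.

0.538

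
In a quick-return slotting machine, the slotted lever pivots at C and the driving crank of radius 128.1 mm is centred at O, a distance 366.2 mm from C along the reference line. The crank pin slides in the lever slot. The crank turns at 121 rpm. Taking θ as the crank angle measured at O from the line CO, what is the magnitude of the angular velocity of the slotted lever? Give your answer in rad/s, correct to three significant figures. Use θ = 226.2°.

ω = 12.67 rad/s (from 121 rpm).
Crank pin A relative to C: A = (d + r cosθ, r sinθ); lever angle φ = atan2(r sinθ, d + r cosθ).
Differentiating tanφ: φ̇ = rω(d cosθ + r)/(d² + r² + 2dr cosθ).
d² + r² + 2dr cosθ = |CA|² = 0.0855749 m²;  d cosθ + r = -0.12536 m.
|ω_lever| = |0.1281·12.67·-0.12536| / 0.0855749 = 2.3779 rad/s.

2.38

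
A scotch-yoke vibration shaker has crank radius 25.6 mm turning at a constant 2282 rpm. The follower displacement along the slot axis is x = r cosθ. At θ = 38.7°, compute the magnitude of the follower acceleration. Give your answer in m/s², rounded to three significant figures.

1140

ω = 239 rad/s (from 2282 rpm).
x = r cosθ ⇒ ẍ = −rω² cosθ (ω constant).
|a| = rω²|cosθ| = 0.0256·(239)²·|cos 38.7°| = 1140.9 m/s².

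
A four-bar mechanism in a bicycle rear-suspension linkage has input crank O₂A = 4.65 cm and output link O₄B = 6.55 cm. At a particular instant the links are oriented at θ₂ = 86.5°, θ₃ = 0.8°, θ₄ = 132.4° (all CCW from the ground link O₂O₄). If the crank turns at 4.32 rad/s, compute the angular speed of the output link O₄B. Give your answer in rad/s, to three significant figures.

ω₂ = 4.32 rad/s
Differentiating the loop-closure r₂e^{iθ₂}+r₃e^{iθ₃}=r₁+r₄e^{iθ₄} gives r₂ω₂e^{iθ₂}+r₃ω₃e^{iθ₃}=r₄ω₄e^{iθ₄}.
Eliminating the other unknown: ω₄ = r₂ω₂ sin(θ₂−θ₃) / [r₄ sin(θ₄−θ₃)].
Numerator sine = +0.99719; denominator sine = +0.74780.
Result = 0.0465·4.32·(+0.99719) / (0.0655·(+0.74780)) = +4.0897 rad/s; magnitude 4.0897 rad/s.

4.09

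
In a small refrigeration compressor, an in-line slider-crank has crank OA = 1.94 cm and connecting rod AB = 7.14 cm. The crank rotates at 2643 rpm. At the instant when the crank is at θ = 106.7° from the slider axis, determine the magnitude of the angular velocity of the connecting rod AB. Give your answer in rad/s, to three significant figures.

22.4

ω = 276.8 rad/s (converted from 2643 rpm).
The rod makes angle φ with the slider axis where L sinφ = r sinθ; differentiating, L cosφ·φ̇ = r ω cosθ.
L cosφ = √(L² − r² sin²θ) = 0.06894 m.
|ω_rod| = r ω |cosθ| / √(L² − r² sin²θ) = 0.0194·276.8·0.28736/0.06894 = 22.381 rad/s.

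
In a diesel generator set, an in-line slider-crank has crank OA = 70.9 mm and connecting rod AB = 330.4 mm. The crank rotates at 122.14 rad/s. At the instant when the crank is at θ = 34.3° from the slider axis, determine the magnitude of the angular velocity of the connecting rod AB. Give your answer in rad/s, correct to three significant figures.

21.8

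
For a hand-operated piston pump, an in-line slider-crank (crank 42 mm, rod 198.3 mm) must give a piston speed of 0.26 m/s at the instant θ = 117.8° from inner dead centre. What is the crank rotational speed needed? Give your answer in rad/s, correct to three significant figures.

7.78

For an in-line slider-crank, |v_piston| = rω|sinθ|·[1 + r cosθ/√(L² − r² sin²θ)].
With r = 0.042 m, L = 0.1983 m, θ = 117.8°: the bracketed kinematic factor |dx/dθ| = 0.033416 m.
ω = v/|dx/dθ| = 0.26/0.033416 = 7.7806 rad/s.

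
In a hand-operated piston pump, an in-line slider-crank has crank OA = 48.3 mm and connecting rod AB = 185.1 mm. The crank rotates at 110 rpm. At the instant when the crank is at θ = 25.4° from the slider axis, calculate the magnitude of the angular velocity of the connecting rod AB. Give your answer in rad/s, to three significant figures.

2.73

ω = 11.52 rad/s (converted from 110 rpm).
The rod makes angle φ with the slider axis where L sinφ = r sinθ; differentiating, L cosφ·φ̇ = r ω cosθ.
L cosφ = √(L² − r² sin²θ) = 0.18394 m.
|ω_rod| = r ω |cosθ| / √(L² − r² sin²θ) = 0.0483·11.52·0.90334/0.18394 = 2.7324 rad/s.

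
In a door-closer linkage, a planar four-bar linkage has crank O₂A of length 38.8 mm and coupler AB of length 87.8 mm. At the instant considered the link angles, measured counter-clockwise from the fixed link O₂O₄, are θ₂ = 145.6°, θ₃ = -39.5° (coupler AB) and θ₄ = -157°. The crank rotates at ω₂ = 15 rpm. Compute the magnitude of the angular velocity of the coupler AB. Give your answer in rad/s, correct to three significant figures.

0.659

ω₂ = 1.571 rad/s (from 15 rpm).
Differentiating the loop-closure r₂e^{iθ₂}+r₃e^{iθ₃}=r₁+r₄e^{iθ₄} gives r₂ω₂e^{iθ₂}+r₃ω₃e^{iθ₃}=r₄ω₄e^{iθ₄}.
Eliminating the other unknown: ω₃ = r₂ω₂ sin(θ₄−θ₂) / [r₃ sin(θ₃−θ₄)].
Numerator sine = +0.84245; denominator sine = +0.88701.
Result = 0.0388·1.571·(+0.84245) / (0.0878·(+0.88701)) = +0.65929 rad/s; magnitude 0.65929 rad/s.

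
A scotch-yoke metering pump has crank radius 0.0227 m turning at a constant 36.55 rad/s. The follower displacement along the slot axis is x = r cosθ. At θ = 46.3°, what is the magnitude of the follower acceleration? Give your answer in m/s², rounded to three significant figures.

ω = 36.55 rad/s
x = r cosθ ⇒ ẍ = −rω² cosθ (ω constant).
|a| = rω²|cosθ| = 0.0227·(36.55)²·|cos 46.3°| = 20.951 m/s².

21.0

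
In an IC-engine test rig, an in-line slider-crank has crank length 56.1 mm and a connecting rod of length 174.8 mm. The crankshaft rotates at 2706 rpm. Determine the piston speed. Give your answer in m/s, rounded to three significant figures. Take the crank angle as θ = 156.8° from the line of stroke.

4.40

ω = 2π·2706/60 = 283.4 rad/s
For an in-line slider-crank, x = r cosθ + √(L² − r² sin²θ), so v = −rω sinθ·[1 + r cosθ/√(L² − r² sin²θ)].
With r = 0.0561 m, L = 0.1748 m, θ = 156.8°: √(L² − r² sin²θ) = 0.1734 m.
v = −0.0561·283.4·0.39394·[1 + 0.0561·-0.91914/0.1734] = -4.4002 m/s.
|v| = 4.4002 m/s.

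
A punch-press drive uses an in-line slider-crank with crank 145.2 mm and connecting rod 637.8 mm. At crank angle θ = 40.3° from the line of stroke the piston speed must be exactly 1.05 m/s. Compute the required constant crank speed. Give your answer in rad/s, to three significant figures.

9.51

For an in-line slider-crank, |v_piston| = rω|sinθ|·[1 + r cosθ/√(L² − r² sin²θ)].
With r = 0.1452 m, L = 0.6378 m, θ = 40.3°: the bracketed kinematic factor |dx/dθ| = 0.1104 m.
ω = v/|dx/dθ| = 1.05/0.1104 = 9.5109 rad/s.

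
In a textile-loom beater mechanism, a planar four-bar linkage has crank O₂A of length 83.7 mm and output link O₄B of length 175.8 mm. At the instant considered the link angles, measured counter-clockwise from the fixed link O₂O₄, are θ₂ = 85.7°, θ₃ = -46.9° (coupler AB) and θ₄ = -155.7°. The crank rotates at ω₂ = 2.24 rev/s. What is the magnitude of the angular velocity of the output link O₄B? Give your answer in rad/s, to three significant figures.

ω₂ = 14.07 rad/s (from 2.24 rev/s).
Differentiating the loop-closure r₂e^{iθ₂}+r₃e^{iθ₃}=r₁+r₄e^{iθ₄} gives r₂ω₂e^{iθ₂}+r₃ω₃e^{iθ₃}=r₄ω₄e^{iθ₄}.
Eliminating the other unknown: ω₄ = r₂ω₂ sin(θ₂−θ₃) / [r₄ sin(θ₄−θ₃)].
Numerator sine = +0.73610; denominator sine = -0.94665.
Result = 0.0837·14.07·(+0.73610) / (0.1758·(-0.94665)) = -5.2105 rad/s; magnitude 5.2105 rad/s.

5.21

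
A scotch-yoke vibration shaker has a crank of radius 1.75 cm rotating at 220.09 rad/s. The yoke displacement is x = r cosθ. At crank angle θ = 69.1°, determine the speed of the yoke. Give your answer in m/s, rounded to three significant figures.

ω = 220.1 rad/s
x = r cosθ ⇒ ẋ = −rω sinθ.
|v| = rω|sinθ| = 0.0175·220.1·|sin 69.1°| = 3.5982 m/s.

3.60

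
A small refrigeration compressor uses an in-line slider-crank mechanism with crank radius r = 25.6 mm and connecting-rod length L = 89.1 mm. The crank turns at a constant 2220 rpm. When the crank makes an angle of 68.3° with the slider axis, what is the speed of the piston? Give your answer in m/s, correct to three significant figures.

6.14

ω = 2π·2220/60 = 232.5 rad/s
For an in-line slider-crank, x = r cosθ + √(L² − r² sin²θ), so v = −rω sinθ·[1 + r cosθ/√(L² − r² sin²θ)].
With r = 0.0256 m, L = 0.0891 m, θ = 68.3°: √(L² − r² sin²θ) = 0.085866 m.
v = −0.0256·232.5·0.92913·[1 + 0.0256·0.36975/0.085866] = -6.1392 m/s.
|v| = 6.1392 m/s.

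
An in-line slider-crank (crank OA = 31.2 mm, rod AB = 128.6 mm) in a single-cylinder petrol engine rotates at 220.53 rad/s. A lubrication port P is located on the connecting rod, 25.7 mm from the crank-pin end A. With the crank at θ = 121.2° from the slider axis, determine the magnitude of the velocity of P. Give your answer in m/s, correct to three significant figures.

ω = 220.5 rad/s.  Crank-pin speed |V_A| = rω = 6.8805 m/s, perpendicular to OA.
Rod angle: sinφ = −(r/L) sinθ ⇒ φ = -11.977°; ω_rod = −rω cosθ/√(L²−r²sin²θ) = +28.333 rad/s.
V_P = V_A + ω_rod × AP, with AP = 0.0257 m along the rod.
Components: V_Px = −rω sinθ − a·ω_rod·sinφ = -5.7343 m/s;  V_Py = rω cosθ + a·ω_rod·cosφ = -2.852 m/s.
|V_P| = √(V_Px² + V_Py²) = 6.4043 m/s.

6.40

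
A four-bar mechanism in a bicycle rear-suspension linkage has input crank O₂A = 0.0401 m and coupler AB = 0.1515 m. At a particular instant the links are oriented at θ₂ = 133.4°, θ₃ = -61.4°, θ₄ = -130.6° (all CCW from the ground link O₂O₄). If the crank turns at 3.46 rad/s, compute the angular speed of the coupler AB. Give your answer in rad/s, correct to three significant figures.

0.974

ω₂ = 3.46 rad/s
Differentiating the loop-closure r₂e^{iθ₂}+r₃e^{iθ₃}=r₁+r₄e^{iθ₄} gives r₂ω₂e^{iθ₂}+r₃ω₃e^{iθ₃}=r₄ω₄e^{iθ₄}.
Eliminating the other unknown: ω₃ = r₂ω₂ sin(θ₄−θ₂) / [r₃ sin(θ₃−θ₄)].
Numerator sine = +0.99452; denominator sine = +0.93483.
Result = 0.0401·3.46·(+0.99452) / (0.1515·(+0.93483)) = +0.9743 rad/s; magnitude 0.9743 rad/s.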